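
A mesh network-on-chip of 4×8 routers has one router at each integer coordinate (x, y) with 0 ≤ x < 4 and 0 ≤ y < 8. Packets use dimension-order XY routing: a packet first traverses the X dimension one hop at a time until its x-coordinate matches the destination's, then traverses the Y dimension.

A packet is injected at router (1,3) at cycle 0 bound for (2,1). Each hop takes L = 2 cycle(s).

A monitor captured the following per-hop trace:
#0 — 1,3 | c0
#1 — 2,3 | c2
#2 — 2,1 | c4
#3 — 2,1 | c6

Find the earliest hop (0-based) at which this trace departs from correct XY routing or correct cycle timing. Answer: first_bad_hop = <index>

hop 1: step (+1,+0), +2 cyc — ok
hop 2: step (+0,-2), +2 cyc — BAD: non-unit step

first_bad_hop = 2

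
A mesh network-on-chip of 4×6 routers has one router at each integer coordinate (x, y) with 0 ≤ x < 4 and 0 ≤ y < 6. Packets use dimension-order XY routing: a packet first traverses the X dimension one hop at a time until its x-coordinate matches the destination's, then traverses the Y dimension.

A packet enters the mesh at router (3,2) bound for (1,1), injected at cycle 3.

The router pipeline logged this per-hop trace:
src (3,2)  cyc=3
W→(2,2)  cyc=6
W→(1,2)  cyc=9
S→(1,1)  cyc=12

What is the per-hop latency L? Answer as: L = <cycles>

L = 3

cyc[1] − cyc[0] = 6 − 3 = 3.
Each hop adds L, hence L = 3.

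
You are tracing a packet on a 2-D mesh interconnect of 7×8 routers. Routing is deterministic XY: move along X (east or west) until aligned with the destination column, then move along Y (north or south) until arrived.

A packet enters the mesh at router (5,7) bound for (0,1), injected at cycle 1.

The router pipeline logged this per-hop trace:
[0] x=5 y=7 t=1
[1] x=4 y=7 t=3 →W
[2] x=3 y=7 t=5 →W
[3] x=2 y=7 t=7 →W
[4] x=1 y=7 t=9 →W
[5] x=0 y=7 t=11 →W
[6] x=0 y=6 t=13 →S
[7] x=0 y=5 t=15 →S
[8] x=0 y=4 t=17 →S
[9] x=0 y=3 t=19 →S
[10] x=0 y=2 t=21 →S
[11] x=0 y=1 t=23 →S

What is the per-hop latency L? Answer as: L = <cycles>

Between hops 0 and 1 the cycle counter advances 3 − 1 = 2.
That increment is L by definition: L = 2.

L = 2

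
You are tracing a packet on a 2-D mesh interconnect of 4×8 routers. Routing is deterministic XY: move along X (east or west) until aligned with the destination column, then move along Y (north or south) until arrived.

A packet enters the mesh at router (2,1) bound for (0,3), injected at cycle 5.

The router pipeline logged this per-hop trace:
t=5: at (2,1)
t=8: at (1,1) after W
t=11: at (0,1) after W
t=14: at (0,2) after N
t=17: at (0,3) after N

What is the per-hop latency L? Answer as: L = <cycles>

L = 3

Between hops 0 and 1 the cycle counter advances 8 − 5 = 3.
One hop costs L cycles, so L = 3.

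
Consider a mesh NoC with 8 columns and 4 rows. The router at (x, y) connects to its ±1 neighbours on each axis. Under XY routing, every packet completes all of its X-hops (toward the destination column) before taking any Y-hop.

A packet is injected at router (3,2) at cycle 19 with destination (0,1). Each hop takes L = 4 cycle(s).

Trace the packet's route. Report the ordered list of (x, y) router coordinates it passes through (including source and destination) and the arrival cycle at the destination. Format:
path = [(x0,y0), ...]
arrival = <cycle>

path = [(3,2), (2,2), (1,2), (0,2), (0,1)]
arrival = 35

hop 0: (3,2) @ cyc 19
hop 1: (2,2) @ cyc 23  [W]
hop 2: (1,2) @ cyc 27  [W]
hop 3: (0,2) @ cyc 31  [W]
hop 4: (0,1) @ cyc 35  [S]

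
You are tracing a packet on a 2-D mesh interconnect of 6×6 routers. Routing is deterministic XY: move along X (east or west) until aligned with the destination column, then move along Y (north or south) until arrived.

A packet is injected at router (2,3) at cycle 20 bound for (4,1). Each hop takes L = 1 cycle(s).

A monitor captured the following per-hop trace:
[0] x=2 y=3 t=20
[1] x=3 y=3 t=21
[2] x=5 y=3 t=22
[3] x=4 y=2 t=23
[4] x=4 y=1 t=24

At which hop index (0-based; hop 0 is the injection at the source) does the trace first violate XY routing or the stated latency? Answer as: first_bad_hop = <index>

first_bad_hop = 2

[1] (+1,+0) / 1c ⇒ ok
[2] (+2,+0) / 1c ⇒ BAD: non-unit step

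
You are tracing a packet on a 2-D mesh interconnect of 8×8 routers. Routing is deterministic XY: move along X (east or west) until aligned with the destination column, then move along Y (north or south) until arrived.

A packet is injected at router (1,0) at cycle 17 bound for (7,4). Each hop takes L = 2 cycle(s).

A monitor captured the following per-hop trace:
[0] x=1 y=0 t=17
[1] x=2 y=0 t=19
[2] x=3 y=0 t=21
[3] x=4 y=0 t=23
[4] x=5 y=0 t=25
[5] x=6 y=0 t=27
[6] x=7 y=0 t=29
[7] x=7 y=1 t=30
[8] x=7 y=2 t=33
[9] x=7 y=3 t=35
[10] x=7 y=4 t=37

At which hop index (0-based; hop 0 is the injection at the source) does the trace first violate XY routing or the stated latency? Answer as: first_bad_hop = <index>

first_bad_hop = 7

hop 1: step (+1,+0), +2 cyc — ok
hop 2: step (+1,+0), +2 cyc — ok
hop 3: step (+1,+0), +2 cyc — ok
hop 4: step (+1,+0), +2 cyc — ok
hop 5: step (+1,+0), +2 cyc — ok
hop 6: step (+1,+0), +2 cyc — ok
hop 7: step (+0,+1), +1 cyc — BAD: Δcyc=1≠L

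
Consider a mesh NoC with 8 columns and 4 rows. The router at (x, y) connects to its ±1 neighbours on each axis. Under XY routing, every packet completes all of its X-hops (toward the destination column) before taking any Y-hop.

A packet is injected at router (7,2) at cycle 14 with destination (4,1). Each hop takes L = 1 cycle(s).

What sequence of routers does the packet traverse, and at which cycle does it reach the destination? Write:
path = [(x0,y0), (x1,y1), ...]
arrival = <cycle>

hop 0: (7,2) @ cyc 14
hop 1: (6,2) @ cyc 15  [W]
hop 2: (5,2) @ cyc 16  [W]
hop 3: (4,2) @ cyc 17  [W]
hop 4: (4,1) @ cyc 18  [S]

path = [(7,2), (6,2), (5,2), (4,2), (4,1)]
arrival = 18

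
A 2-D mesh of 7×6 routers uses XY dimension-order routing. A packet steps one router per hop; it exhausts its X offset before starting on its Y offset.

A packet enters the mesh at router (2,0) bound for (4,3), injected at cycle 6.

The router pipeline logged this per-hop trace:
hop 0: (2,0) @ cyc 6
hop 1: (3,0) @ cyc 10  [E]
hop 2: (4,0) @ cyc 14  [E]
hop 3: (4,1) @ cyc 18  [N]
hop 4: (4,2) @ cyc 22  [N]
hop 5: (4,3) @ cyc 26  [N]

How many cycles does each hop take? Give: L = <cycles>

From hop 0 (6) to hop 1 (10): +4 cycles.
Per-hop latency L = Δcyc = 4.

L = 4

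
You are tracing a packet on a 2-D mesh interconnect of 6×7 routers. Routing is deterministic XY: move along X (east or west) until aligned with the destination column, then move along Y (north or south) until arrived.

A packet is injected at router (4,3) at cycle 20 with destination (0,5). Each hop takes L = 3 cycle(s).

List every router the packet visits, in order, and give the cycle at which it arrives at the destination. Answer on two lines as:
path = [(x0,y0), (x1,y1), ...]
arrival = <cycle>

[0] x=4 y=3 t=20
[1] x=3 y=3 t=23 →W
[2] x=2 y=3 t=26 →W
[3] x=1 y=3 t=29 →W
[4] x=0 y=3 t=32 →W
[5] x=0 y=4 t=35 →N
[6] x=0 y=5 t=38 →N

path = [(4,3), (3,3), (2,3), (1,3), (0,3), (0,4), (0,5)]
arrival = 38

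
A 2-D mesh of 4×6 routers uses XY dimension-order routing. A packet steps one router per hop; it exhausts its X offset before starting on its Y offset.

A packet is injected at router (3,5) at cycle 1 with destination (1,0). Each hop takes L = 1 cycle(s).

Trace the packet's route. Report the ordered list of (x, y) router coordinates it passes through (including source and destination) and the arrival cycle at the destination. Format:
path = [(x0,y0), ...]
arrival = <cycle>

t=1: at (3,5)
t=2: at (2,5) after W
t=3: at (1,5) after W
t=4: at (1,4) after S
t=5: at (1,3) after S
t=6: at (1,2) after S
t=7: at (1,1) after S
t=8: at (1,0) after S

path = [(3,5), (2,5), (1,5), (1,4), (1,3), (1,2), (1,1), (1,0)]
arrival = 8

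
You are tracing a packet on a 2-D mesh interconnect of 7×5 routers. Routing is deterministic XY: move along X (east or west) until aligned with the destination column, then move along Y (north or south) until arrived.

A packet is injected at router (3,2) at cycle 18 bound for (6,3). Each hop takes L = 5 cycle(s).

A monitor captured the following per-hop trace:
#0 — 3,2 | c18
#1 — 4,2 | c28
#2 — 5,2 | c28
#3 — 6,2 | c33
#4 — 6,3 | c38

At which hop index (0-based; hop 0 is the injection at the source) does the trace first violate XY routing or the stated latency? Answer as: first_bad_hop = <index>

check 1→ d=(1,0) cyc+10: BAD: Δcyc=10≠L

first_bad_hop = 1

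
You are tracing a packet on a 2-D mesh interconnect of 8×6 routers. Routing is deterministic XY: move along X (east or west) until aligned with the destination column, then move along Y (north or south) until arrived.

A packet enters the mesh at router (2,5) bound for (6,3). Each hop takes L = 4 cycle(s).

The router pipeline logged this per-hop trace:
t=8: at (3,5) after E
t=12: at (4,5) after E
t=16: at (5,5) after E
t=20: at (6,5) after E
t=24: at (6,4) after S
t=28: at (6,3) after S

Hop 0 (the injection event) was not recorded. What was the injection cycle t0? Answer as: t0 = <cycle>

At hop 1 the cycle is 8; in general cyc_k = t0 + kL.
t0 = cyc[1] − L = 8 − 4 = 4.

t0 = 4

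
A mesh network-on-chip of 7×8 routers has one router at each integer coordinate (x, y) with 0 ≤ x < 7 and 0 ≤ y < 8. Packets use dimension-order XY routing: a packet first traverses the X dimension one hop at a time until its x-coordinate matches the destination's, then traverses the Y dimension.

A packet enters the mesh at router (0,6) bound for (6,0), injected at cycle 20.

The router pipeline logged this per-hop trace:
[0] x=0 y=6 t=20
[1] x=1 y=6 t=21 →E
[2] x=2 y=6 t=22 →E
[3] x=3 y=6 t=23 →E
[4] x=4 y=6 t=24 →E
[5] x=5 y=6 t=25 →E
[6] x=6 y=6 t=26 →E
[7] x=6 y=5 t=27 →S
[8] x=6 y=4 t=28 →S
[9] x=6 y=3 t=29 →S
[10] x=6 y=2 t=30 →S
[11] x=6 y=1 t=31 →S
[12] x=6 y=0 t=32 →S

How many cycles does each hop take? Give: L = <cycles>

L = 1

From hop 0 (20) to hop 1 (21): +1 cycles.
That increment is L by definition: L = 1.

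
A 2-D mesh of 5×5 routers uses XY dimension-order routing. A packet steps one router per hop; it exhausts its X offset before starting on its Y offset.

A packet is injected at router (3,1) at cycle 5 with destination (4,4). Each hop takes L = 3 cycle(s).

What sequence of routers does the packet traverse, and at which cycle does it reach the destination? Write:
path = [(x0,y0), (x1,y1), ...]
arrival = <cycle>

#0 — 3,1 | c5
#1 — 4,1 | c8 | E
#2 — 4,2 | c11 | N
#3 — 4,3 | c14 | N
#4 — 4,4 | c17 | N

path = [(3,1), (4,1), (4,2), (4,3), (4,4)]
arrival = 17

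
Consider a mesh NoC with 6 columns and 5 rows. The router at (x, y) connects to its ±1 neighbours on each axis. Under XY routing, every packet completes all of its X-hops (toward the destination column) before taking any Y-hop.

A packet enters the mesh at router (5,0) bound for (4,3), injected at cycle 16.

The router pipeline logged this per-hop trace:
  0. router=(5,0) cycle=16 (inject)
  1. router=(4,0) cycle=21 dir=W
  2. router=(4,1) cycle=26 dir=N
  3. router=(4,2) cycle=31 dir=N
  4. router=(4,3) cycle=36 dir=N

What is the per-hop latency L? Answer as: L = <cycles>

L = 5

Between hops 0 and 1 the cycle counter advances 21 − 16 = 5.
Per-hop latency L = Δcyc = 5.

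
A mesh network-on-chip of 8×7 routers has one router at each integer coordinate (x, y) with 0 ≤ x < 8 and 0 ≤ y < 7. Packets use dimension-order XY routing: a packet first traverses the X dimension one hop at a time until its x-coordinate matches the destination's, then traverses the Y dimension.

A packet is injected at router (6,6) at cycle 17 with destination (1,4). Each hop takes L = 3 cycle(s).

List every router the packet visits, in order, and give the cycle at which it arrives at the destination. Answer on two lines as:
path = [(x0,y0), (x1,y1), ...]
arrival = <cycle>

src (6,6)  cyc=17
W→(5,6)  cyc=20
W→(4,6)  cyc=23
W→(3,6)  cyc=26
W→(2,6)  cyc=29
W→(1,6)  cyc=32
S→(1,5)  cyc=35
S→(1,4)  cyc=38

path = [(6,6), (5,6), (4,6), (3,6), (2,6), (1,6), (1,5), (1,4)]
arrival = 38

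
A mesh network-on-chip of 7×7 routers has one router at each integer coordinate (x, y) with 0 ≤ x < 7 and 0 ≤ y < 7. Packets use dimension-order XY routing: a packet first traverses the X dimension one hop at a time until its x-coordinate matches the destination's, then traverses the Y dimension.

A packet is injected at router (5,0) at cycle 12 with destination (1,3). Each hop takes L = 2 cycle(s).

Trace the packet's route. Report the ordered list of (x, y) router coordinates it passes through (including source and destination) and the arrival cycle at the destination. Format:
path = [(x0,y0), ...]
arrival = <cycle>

path = [(5,0), (4,0), (3,0), (2,0), (1,0), (1,1), (1,2), (1,3)]
arrival = 26

t=12: at (5,0)
t=14: at (4,0) after W
t=16: at (3,0) after W
t=18: at (2,0) after W
t=20: at (1,0) after W
t=22: at (1,1) after N
t=24: at (1,2) after N
t=26: at (1,3) after N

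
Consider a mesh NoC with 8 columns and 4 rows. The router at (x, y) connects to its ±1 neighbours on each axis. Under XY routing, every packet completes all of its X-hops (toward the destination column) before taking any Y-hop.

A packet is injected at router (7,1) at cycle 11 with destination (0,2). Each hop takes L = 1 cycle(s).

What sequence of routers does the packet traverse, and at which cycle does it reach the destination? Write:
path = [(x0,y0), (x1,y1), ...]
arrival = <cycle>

path = [(7,1), (6,1), (5,1), (4,1), (3,1), (2,1), (1,1), (0,1), (0,2)]
arrival = 19

src (7,1)  cyc=11
W→(6,1)  cyc=12
W→(5,1)  cyc=13
W→(4,1)  cyc=14
W→(3,1)  cyc=15
W→(2,1)  cyc=16
W→(1,1)  cyc=17
W→(0,1)  cyc=18
N→(0,2)  cyc=19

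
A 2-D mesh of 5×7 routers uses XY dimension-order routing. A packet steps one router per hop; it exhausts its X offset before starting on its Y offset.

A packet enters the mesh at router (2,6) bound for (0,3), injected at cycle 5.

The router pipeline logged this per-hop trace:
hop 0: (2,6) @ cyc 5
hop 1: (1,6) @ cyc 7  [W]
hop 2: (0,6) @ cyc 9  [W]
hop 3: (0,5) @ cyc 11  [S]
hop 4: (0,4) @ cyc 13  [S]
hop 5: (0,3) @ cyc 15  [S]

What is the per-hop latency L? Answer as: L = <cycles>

cyc[1] − cyc[0] = 7 − 5 = 2.
Each hop adds L, hence L = 2.

L = 2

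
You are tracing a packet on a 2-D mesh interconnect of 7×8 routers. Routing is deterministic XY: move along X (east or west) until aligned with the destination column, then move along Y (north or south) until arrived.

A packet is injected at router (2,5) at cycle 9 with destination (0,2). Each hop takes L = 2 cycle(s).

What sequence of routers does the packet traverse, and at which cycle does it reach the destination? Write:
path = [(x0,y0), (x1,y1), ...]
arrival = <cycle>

src (2,5)  cyc=9
W→(1,5)  cyc=11
W→(0,5)  cyc=13
S→(0,4)  cyc=15
S→(0,3)  cyc=17
S→(0,2)  cyc=19

path = [(2,5), (1,5), (0,5), (0,4), (0,3), (0,2)]
arrival = 19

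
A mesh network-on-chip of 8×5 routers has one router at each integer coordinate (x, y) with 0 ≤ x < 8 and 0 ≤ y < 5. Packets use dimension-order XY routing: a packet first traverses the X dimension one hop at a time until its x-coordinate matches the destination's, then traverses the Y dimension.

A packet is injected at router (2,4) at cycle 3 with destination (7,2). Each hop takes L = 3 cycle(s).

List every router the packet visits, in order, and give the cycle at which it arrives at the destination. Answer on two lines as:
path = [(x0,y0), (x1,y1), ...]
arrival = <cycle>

path = [(2,4), (3,4), (4,4), (5,4), (6,4), (7,4), (7,3), (7,2)]
arrival = 24

t=3: at (2,4)
t=6: at (3,4) after E
t=9: at (4,4) after E
t=12: at (5,4) after E
t=15: at (6,4) after E
t=18: at (7,4) after E
t=21: at (7,3) after S
t=24: at (7,2) after S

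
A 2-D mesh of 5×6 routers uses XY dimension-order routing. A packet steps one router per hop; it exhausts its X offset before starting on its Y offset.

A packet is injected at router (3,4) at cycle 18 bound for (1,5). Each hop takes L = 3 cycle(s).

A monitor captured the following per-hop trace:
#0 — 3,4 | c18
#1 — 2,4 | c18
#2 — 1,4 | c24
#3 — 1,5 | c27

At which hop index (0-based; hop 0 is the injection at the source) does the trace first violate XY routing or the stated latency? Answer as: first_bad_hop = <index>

hop 1: step (-1,+0), +0 cyc — BAD: Δcyc=0≠L

first_bad_hop = 1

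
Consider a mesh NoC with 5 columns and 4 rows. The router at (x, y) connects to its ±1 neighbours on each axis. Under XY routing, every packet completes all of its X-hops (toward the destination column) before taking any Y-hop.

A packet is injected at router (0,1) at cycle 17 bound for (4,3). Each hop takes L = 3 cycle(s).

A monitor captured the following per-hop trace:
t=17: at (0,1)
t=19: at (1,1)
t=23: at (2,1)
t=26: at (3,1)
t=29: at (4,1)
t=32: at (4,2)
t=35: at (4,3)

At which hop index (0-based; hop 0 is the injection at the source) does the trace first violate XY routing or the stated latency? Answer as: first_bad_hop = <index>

  1: Δx=+1 Δy=+0 Δt=2 [BAD: Δcyc=2≠L]

first_bad_hop = 1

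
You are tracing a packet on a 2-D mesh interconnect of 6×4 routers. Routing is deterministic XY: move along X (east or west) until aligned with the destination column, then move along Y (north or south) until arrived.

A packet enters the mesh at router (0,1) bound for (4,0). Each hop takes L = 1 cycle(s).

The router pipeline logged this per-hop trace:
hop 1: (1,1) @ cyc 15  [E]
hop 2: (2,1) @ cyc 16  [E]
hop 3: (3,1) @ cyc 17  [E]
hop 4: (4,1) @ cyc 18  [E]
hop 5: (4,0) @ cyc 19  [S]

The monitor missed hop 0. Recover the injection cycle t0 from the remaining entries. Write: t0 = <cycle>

t0 = 14

The first recorded entry is hop 1 at cycle 15.
t0 = cyc[1] − L = 15 − 1 = 14.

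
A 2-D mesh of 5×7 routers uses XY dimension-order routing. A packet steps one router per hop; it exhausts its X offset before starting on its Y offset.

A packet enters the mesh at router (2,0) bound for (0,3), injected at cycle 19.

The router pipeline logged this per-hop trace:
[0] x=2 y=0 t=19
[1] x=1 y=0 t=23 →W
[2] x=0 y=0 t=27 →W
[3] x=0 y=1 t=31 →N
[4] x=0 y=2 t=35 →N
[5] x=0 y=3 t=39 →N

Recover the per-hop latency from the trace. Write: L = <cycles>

L = 4

cyc[1] − cyc[0] = 23 − 19 = 4.
One hop costs L cycles, so L = 4.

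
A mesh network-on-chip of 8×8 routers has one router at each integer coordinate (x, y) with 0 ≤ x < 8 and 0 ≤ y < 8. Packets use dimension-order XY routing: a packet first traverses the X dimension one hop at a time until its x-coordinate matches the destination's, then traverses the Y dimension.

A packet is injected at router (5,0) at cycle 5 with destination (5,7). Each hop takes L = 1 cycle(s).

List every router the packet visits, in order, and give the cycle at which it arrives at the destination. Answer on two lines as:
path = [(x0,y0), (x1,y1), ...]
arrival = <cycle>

path = [(5,0), (5,1), (5,2), (5,3), (5,4), (5,5), (5,6), (5,7)]
arrival = 12

t=5: at (5,0)
t=6: at (5,1) after N
t=7: at (5,2) after N
t=8: at (5,3) after N
t=9: at (5,4) after N
t=10: at (5,5) after N
t=11: at (5,6) after N
t=12: at (5,7) after N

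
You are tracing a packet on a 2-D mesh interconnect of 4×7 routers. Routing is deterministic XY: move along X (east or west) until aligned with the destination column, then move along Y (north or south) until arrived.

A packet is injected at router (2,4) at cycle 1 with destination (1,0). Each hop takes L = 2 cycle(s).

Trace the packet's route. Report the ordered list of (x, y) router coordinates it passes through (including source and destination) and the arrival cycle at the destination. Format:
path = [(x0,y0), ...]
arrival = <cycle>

[0] x=2 y=4 t=1
[1] x=1 y=4 t=3 →W
[2] x=1 y=3 t=5 →S
[3] x=1 y=2 t=7 →S
[4] x=1 y=1 t=9 →S
[5] x=1 y=0 t=11 →S

path = [(2,4), (1,4), (1,3), (1,2), (1,1), (1,0)]
arrival = 11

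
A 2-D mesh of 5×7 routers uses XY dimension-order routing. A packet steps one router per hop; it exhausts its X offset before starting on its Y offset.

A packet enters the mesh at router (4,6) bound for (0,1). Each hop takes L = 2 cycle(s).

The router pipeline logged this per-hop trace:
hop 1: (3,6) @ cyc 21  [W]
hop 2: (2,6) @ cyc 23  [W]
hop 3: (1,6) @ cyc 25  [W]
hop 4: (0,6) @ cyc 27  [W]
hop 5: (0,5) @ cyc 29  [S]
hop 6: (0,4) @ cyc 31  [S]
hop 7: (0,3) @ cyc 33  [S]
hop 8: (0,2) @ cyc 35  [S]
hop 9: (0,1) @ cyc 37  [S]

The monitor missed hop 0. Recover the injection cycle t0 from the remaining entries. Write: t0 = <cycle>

At hop 1 the cycle is 21; in general cyc_k = t0 + kL.
Subtract one hop: t0 = 21 − 2 = 19.

t0 = 19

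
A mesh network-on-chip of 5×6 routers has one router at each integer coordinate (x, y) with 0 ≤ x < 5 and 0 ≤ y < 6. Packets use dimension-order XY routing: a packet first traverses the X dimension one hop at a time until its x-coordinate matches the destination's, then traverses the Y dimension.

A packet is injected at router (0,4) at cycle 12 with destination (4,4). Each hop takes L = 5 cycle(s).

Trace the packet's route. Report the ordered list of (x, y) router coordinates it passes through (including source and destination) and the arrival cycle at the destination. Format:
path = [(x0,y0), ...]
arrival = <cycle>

path = [(0,4), (1,4), (2,4), (3,4), (4,4)]
arrival = 32

#0 — 0,4 | c12
#1 — 1,4 | c17 | E
#2 — 2,4 | c22 | E
#3 — 3,4 | c27 | E
#4 — 4,4 | c32 | E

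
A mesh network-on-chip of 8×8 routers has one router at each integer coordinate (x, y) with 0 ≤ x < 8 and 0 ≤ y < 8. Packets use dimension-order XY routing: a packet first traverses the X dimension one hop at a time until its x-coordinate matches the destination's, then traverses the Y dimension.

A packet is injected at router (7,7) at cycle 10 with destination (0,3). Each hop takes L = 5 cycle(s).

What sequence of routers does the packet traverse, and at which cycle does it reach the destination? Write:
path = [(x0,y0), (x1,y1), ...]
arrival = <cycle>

#0 — 7,7 | c10
#1 — 6,7 | c15 | W
#2 — 5,7 | c20 | W
#3 — 4,7 | c25 | W
#4 — 3,7 | c30 | W
#5 — 2,7 | c35 | W
#6 — 1,7 | c40 | W
#7 — 0,7 | c45 | W
#8 — 0,6 | c50 | S
#9 — 0,5 | c55 | S
#10 — 0,4 | c60 | S
#11 — 0,3 | c65 | S

path = [(7,7), (6,7), (5,7), (4,7), (3,7), (2,7), (1,7), (0,7), (0,6), (0,5), (0,4), (0,3)]
arrival = 65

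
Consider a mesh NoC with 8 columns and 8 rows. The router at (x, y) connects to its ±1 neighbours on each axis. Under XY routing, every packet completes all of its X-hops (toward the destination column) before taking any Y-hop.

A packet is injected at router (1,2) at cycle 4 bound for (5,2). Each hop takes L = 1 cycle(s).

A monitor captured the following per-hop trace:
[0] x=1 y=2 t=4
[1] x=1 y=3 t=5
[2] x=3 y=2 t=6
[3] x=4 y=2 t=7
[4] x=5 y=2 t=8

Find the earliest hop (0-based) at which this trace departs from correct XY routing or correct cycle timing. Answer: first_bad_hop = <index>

first_bad_hop = 1

check 1→ d=(0,1) cyc+1: BAD: Y-move but x=1≠5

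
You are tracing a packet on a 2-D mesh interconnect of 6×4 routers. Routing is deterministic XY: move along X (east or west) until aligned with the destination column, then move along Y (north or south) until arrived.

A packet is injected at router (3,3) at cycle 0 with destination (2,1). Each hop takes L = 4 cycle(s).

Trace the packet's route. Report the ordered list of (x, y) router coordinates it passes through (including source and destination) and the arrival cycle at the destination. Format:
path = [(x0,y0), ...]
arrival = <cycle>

#0 — 3,3 | c0
#1 — 2,3 | c4 | W
#2 — 2,2 | c8 | S
#3 — 2,1 | c12 | S

path = [(3,3), (2,3), (2,2), (2,1)]
arrival = 12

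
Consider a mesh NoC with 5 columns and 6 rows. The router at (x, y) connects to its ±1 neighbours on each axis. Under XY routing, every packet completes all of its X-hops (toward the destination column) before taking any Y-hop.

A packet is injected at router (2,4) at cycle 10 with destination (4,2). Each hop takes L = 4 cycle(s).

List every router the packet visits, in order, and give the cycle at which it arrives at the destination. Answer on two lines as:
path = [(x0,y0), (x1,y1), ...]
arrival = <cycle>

path = [(2,4), (3,4), (4,4), (4,3), (4,2)]
arrival = 26

hop 0: (2,4) @ cyc 10
hop 1: (3,4) @ cyc 14  [E]
hop 2: (4,4) @ cyc 18  [E]
hop 3: (4,3) @ cyc 22  [S]
hop 4: (4,2) @ cyc 26  [S]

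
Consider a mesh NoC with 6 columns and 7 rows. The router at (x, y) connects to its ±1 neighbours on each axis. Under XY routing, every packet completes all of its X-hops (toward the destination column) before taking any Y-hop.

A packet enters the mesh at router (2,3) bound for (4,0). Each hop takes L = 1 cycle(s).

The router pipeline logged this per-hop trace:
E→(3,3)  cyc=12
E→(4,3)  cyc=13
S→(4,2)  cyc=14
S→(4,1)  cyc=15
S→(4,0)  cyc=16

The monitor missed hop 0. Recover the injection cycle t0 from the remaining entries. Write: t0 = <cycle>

t0 = 11

Hop 1 reached at cycle 12; hop k is at t0 + k·L.
So t0 = 12 − 1·1 = 11.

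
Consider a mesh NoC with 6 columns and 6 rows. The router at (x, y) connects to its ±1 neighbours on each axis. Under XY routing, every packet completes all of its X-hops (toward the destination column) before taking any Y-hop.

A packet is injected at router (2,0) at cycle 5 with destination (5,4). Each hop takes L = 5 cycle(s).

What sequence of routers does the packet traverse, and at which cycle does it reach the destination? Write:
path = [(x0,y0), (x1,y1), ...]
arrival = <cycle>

hop 0: (2,0) @ cyc 5
hop 1: (3,0) @ cyc 10  [E]
hop 2: (4,0) @ cyc 15  [E]
hop 3: (5,0) @ cyc 20  [E]
hop 4: (5,1) @ cyc 25  [N]
hop 5: (5,2) @ cyc 30  [N]
hop 6: (5,3) @ cyc 35  [N]
hop 7: (5,4) @ cyc 40  [N]

path = [(2,0), (3,0), (4,0), (5,0), (5,1), (5,2), (5,3), (5,4)]
arrival = 40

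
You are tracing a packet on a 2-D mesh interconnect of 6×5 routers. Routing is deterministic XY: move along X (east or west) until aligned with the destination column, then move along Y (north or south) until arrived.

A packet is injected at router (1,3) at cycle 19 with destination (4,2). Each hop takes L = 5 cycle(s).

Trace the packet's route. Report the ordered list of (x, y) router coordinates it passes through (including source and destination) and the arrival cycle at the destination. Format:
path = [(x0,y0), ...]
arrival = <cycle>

path = [(1,3), (2,3), (3,3), (4,3), (4,2)]
arrival = 39

  0. router=(1,3) cycle=19 (inject)
  1. router=(2,3) cycle=24 dir=E
  2. router=(3,3) cycle=29 dir=E
  3. router=(4,3) cycle=34 dir=E
  4. router=(4,2) cycle=39 dir=S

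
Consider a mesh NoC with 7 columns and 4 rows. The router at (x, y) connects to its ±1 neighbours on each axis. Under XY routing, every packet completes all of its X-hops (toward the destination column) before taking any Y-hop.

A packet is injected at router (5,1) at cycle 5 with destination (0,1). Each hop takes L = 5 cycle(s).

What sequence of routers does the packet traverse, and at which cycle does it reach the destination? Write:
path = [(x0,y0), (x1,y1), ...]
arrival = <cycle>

path = [(5,1), (4,1), (3,1), (2,1), (1,1), (0,1)]
arrival = 30

[0] x=5 y=1 t=5
[1] x=4 y=1 t=10 →W
[2] x=3 y=1 t=15 →W
[3] x=2 y=1 t=20 →W
[4] x=1 y=1 t=25 →W
[5] x=0 y=1 t=30 →W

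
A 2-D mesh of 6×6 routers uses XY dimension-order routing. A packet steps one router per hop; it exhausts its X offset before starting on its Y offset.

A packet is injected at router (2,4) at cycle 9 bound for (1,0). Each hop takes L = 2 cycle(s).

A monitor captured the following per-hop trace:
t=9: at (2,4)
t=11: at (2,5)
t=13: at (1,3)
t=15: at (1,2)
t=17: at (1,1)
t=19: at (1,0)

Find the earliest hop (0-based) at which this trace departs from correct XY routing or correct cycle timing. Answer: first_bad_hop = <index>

first_bad_hop = 1

hop 1: step (+0,+1), +2 cyc — BAD: Y-move but x=2≠1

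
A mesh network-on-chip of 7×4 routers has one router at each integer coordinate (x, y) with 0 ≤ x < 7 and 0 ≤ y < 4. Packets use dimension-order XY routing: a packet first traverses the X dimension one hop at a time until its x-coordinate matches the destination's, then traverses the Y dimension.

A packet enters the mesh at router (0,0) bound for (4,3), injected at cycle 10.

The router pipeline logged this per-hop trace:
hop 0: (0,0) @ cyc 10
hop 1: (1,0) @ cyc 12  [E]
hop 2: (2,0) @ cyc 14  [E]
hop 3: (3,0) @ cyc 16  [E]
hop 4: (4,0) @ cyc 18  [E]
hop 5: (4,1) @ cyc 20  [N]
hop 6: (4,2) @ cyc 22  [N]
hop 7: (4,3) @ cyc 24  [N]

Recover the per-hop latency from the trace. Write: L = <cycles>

Δcyc across hop 0→1: 12 − 10 = 2.
One hop costs L cycles, so L = 2.

L = 2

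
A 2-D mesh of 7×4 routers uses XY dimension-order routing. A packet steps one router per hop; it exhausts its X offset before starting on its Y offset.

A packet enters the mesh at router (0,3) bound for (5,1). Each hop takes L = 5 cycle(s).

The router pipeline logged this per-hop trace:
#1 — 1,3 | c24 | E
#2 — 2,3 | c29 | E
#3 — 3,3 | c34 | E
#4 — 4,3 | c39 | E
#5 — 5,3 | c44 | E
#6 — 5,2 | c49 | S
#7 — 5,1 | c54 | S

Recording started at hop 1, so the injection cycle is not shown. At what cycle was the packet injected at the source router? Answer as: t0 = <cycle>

t0 = 19

cyc[1] = 24 and cyc[k] = t0 + k·L for every k.
t0 = cyc[1] − L = 24 − 5 = 19.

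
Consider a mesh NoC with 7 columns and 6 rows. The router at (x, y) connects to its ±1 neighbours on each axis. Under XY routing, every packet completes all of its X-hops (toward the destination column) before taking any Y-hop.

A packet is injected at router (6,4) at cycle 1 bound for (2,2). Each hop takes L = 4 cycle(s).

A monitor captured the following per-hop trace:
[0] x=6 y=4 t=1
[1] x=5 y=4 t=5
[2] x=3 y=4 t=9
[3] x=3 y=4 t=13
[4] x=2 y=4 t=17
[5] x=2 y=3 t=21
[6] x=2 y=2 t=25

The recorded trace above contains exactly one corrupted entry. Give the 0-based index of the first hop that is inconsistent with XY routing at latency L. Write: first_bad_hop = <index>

first_bad_hop = 2

check 1→ d=(-1,0) cyc+4: ok
check 2→ d=(-2,0) cyc+4: BAD: non-unit step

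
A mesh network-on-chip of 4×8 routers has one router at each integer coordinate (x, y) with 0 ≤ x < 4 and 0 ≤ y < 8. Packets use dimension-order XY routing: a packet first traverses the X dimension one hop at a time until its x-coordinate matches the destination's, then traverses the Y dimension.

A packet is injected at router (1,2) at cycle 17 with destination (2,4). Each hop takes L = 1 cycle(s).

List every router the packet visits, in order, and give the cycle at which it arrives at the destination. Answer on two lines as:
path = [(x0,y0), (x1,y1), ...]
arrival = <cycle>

path = [(1,2), (2,2), (2,3), (2,4)]
arrival = 20

[0] x=1 y=2 t=17
[1] x=2 y=2 t=18 →E
[2] x=2 y=3 t=19 →N
[3] x=2 y=4 t=20 →N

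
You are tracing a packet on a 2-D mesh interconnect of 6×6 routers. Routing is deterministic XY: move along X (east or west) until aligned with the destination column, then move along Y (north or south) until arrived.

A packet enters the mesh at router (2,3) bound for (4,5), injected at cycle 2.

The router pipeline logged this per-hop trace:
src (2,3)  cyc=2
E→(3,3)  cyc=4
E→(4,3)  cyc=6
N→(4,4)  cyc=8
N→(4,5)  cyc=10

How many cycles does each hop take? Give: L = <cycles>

L = 2

cyc[1] − cyc[0] = 4 − 2 = 2.
One hop costs L cycles, so L = 2.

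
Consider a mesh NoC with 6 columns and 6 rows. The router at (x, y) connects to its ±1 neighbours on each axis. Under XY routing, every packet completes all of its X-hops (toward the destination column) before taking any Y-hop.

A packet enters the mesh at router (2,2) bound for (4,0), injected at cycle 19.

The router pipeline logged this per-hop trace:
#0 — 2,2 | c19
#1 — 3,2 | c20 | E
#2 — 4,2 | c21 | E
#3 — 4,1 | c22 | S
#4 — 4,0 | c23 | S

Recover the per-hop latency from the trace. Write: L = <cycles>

L = 1

cyc[1] − cyc[0] = 20 − 19 = 1.
Each hop adds L, hence L = 1.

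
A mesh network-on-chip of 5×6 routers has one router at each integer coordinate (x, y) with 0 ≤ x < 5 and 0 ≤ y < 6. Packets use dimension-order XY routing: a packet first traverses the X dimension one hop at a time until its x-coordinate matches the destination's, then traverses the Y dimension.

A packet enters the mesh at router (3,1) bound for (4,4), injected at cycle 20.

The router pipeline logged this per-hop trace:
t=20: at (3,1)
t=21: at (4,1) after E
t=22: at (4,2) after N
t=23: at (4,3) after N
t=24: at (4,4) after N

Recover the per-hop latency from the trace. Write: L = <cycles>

Δcyc across hop 0→1: 21 − 20 = 1.
That increment is L by definition: L = 1.

L = 1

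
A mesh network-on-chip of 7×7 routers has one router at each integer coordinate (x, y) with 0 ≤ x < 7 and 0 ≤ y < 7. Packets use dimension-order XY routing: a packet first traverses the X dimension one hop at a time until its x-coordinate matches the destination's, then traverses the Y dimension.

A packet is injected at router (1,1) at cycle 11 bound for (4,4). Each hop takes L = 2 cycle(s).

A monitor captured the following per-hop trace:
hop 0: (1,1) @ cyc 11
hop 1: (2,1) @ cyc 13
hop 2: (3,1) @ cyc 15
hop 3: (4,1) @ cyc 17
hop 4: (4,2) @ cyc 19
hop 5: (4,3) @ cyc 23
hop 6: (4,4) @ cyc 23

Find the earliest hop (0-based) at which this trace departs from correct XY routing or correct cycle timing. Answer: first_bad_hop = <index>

first_bad_hop = 5

hop 1: step (+1,+0), +2 cyc — ok
hop 2: step (+1,+0), +2 cyc — ok
hop 3: step (+1,+0), +2 cyc — ok
hop 4: step (+0,+1), +2 cyc — ok
hop 5: step (+0,+1), +4 cyc — BAD: Δcyc=4≠L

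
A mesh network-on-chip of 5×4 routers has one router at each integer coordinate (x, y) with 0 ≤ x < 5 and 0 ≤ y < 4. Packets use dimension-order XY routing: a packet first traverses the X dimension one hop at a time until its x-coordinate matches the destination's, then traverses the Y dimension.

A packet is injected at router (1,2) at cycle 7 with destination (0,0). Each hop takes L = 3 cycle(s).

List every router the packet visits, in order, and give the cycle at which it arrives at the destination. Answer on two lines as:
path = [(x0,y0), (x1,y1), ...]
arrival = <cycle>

path = [(1,2), (0,2), (0,1), (0,0)]
arrival = 16

#0 — 1,2 | c7
#1 — 0,2 | c10 | W
#2 — 0,1 | c13 | S
#3 — 0,0 | c16 | S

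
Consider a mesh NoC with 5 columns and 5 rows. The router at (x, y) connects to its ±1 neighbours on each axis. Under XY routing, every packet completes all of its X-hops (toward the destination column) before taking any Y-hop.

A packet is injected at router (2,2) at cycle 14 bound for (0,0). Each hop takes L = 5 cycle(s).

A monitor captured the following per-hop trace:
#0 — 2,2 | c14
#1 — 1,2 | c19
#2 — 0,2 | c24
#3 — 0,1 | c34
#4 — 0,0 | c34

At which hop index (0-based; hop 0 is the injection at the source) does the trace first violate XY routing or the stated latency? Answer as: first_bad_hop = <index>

first_bad_hop = 3

  1: Δx=-1 Δy=+0 Δt=5 [ok]
  2: Δx=-1 Δy=+0 Δt=5 [ok]
  3: Δx=+0 Δy=-1 Δt=10 [BAD: Δcyc=10≠L]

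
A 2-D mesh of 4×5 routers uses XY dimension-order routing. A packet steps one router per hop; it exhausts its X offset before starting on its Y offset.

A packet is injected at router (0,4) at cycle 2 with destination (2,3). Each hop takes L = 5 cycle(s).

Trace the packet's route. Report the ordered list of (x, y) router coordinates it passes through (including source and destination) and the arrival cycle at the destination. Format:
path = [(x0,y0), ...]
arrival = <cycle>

#0 — 0,4 | c2
#1 — 1,4 | c7 | E
#2 — 2,4 | c12 | E
#3 — 2,3 | c17 | S

path = [(0,4), (1,4), (2,4), (2,3)]
arrival = 17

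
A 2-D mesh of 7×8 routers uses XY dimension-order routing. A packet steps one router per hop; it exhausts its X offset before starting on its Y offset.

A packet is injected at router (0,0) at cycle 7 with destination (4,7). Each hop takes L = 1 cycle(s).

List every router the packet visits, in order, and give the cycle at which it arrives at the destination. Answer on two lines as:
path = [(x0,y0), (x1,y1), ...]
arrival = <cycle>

path = [(0,0), (1,0), (2,0), (3,0), (4,0), (4,1), (4,2), (4,3), (4,4), (4,5), (4,6), (4,7)]
arrival = 18

#0 — 0,0 | c7
#1 — 1,0 | c8 | E
#2 — 2,0 | c9 | E
#3 — 3,0 | c10 | E
#4 — 4,0 | c11 | E
#5 — 4,1 | c12 | N
#6 — 4,2 | c13 | N
#7 — 4,3 | c14 | N
#8 — 4,4 | c15 | N
#9 — 4,5 | c16 | N
#10 — 4,6 | c17 | N
#11 — 4,7 | c18 | N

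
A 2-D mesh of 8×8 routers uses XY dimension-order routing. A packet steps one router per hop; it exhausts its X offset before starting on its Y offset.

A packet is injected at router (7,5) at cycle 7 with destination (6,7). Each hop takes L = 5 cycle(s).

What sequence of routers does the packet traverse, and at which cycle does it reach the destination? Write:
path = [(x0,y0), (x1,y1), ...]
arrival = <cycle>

path = [(7,5), (6,5), (6,6), (6,7)]
arrival = 22

[0] x=7 y=5 t=7
[1] x=6 y=5 t=12 →W
[2] x=6 y=6 t=17 →N
[3] x=6 y=7 t=22 →N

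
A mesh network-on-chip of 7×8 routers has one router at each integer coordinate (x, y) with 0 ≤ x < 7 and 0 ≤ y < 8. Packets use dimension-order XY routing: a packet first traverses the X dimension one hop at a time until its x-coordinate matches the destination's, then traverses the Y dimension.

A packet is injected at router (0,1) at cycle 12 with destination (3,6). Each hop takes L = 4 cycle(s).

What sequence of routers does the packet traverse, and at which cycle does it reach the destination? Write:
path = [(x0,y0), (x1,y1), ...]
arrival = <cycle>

#0 — 0,1 | c12
#1 — 1,1 | c16 | E
#2 — 2,1 | c20 | E
#3 — 3,1 | c24 | E
#4 — 3,2 | c28 | N
#5 — 3,3 | c32 | N
#6 — 3,4 | c36 | N
#7 — 3,5 | c40 | N
#8 — 3,6 | c44 | N

path = [(0,1), (1,1), (2,1), (3,1), (3,2), (3,3), (3,4), (3,5), (3,6)]
arrival = 44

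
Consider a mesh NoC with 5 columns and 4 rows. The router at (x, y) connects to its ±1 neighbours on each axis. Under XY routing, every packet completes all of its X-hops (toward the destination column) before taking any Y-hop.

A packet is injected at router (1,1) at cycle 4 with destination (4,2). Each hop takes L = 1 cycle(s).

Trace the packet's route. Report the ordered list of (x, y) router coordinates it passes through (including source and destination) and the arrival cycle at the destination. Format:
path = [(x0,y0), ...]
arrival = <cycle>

path = [(1,1), (2,1), (3,1), (4,1), (4,2)]
arrival = 8

  0. router=(1,1) cycle=4 (inject)
  1. router=(2,1) cycle=5 dir=E
  2. router=(3,1) cycle=6 dir=E
  3. router=(4,1) cycle=7 dir=E
  4. router=(4,2) cycle=8 dir=N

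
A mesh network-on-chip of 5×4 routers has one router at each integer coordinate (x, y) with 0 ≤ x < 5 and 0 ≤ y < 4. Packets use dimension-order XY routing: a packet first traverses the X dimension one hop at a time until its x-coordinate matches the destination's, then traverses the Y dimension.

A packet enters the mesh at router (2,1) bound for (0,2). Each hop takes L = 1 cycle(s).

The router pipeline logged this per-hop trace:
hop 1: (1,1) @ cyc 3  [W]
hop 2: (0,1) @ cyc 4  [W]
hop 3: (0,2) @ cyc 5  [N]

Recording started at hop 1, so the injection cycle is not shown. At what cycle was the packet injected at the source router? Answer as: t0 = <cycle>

The first recorded entry is hop 1 at cycle 3.
t0 = cyc[1] − L = 3 − 1 = 2.

t0 = 2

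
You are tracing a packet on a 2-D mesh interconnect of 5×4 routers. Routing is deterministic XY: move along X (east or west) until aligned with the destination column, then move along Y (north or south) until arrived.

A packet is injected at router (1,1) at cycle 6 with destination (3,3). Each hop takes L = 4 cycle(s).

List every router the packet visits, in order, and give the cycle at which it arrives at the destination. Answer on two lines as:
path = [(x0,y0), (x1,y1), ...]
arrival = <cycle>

[0] x=1 y=1 t=6
[1] x=2 y=1 t=10 →E
[2] x=3 y=1 t=14 →E
[3] x=3 y=2 t=18 →N
[4] x=3 y=3 t=22 →N

path = [(1,1), (2,1), (3,1), (3,2), (3,3)]
arrival = 22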